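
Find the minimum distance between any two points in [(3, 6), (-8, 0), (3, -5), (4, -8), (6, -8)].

Computing all pairwise distances among 5 points:

d((3, 6), (-8, 0)) = 12.53
d((3, 6), (3, -5)) = 11.0
d((3, 6), (4, -8)) = 14.0357
d((3, 6), (6, -8)) = 14.3178
d((-8, 0), (3, -5)) = 12.083
d((-8, 0), (4, -8)) = 14.4222
d((-8, 0), (6, -8)) = 16.1245
d((3, -5), (4, -8)) = 3.1623
d((3, -5), (6, -8)) = 4.2426
d((4, -8), (6, -8)) = 2.0 <-- minimum

Closest pair: (4, -8) and (6, -8) with distance 2.0

The closest pair is (4, -8) and (6, -8) with Euclidean distance 2.0. For 5 points, brute-force pairwise comparison is shown above. For large n, the divide-and-conquer algorithm (sort by x, recurse on halves, check the dividing strip) achieves O(n log n).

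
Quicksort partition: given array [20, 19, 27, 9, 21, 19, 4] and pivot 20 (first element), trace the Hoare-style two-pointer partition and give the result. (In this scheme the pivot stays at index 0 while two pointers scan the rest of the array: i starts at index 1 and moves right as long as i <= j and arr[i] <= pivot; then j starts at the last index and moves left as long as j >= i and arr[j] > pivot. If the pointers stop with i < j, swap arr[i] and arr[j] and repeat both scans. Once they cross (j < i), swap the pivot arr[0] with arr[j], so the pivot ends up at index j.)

Hoare-style two-pointer partition with pivot = 20:

Initial array: [20, 19, 27, 9, 21, 19, 4]

Pointers start at i = 1, j = 6.
i stops at index 2 (arr[2]=27 > 20), j stops at index 6 (arr[6]=4 <= 20): swap arr[2] and arr[6], array becomes [20, 19, 4, 9, 21, 19, 27]
i stops at index 4 (arr[4]=21 > 20), j stops at index 5 (arr[5]=19 <= 20): swap arr[4] and arr[5], array becomes [20, 19, 4, 9, 19, 21, 27]
i ends at 5, j ends at 4: the pointers have crossed (j < i), so scanning stops.

Swap pivot arr[0] with arr[4] to place pivot at position 4: [19, 19, 4, 9, 20, 21, 27]
Pivot position: 4

After partitioning with pivot 20, the array becomes [19, 19, 4, 9, 20, 21, 27]. The pivot is placed at index 4. All elements to the left of the pivot are <= 20, and all elements to the right are > 20.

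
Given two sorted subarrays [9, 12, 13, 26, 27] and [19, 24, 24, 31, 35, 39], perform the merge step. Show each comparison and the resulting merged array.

Merging process:

Compare 9 vs 19: take 9 from left. Merged: [9]
Compare 12 vs 19: take 12 from left. Merged: [9, 12]
Compare 13 vs 19: take 13 from left. Merged: [9, 12, 13]
Compare 26 vs 19: take 19 from right. Merged: [9, 12, 13, 19]
Compare 26 vs 24: take 24 from right. Merged: [9, 12, 13, 19, 24]
Compare 26 vs 24: take 24 from right. Merged: [9, 12, 13, 19, 24, 24]
Compare 26 vs 31: take 26 from left. Merged: [9, 12, 13, 19, 24, 24, 26]
Compare 27 vs 31: take 27 from left. Merged: [9, 12, 13, 19, 24, 24, 26, 27]
Append remaining from right: [31, 35, 39]. Merged: [9, 12, 13, 19, 24, 24, 26, 27, 31, 35, 39]

Final merged array: [9, 12, 13, 19, 24, 24, 26, 27, 31, 35, 39]
Total comparisons: 8

The merged array is [9, 12, 13, 19, 24, 24, 26, 27, 31, 35, 39], requiring 8 comparisons. The merge step runs in O(n) time where n is the total number of elements.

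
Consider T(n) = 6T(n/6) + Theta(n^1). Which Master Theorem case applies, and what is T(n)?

Master Theorem for T(n) = 6T(n/6) + O(n^1):

a = 6, b = 6, c = 1
log_b(a) = log_6(6) = 1.0000

Case 2: c = 1 = log_6(6) = 1.0000
T(n) = O(n^1 log n) = O(n log n)

For T(n) = 6T(n/6) + O(n^1): log_6(6) = 1.0000. This is Case 2 of the Master Theorem (c = log_b(a), equal work at all levels), giving O(n log n).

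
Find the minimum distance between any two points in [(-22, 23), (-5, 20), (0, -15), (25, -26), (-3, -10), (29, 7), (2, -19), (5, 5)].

Computing all pairwise distances among 8 points:

d((-22, 23), (-5, 20)) = 17.2627
d((-22, 23), (0, -15)) = 43.909
d((-22, 23), (25, -26)) = 67.897
d((-22, 23), (-3, -10)) = 38.0789
d((-22, 23), (29, 7)) = 53.4509
d((-22, 23), (2, -19)) = 48.3735
d((-22, 23), (5, 5)) = 32.45
d((-5, 20), (0, -15)) = 35.3553
d((-5, 20), (25, -26)) = 54.9181
d((-5, 20), (-3, -10)) = 30.0666
d((-5, 20), (29, 7)) = 36.4005
d((-5, 20), (2, -19)) = 39.6232
d((-5, 20), (5, 5)) = 18.0278
d((0, -15), (25, -26)) = 27.313
d((0, -15), (-3, -10)) = 5.831
d((0, -15), (29, 7)) = 36.4005
d((0, -15), (2, -19)) = 4.4721 <-- minimum
d((0, -15), (5, 5)) = 20.6155
d((25, -26), (-3, -10)) = 32.249
d((25, -26), (29, 7)) = 33.2415
d((25, -26), (2, -19)) = 24.0416
d((25, -26), (5, 5)) = 36.8917
d((-3, -10), (29, 7)) = 36.2353
d((-3, -10), (2, -19)) = 10.2956
d((-3, -10), (5, 5)) = 17.0
d((29, 7), (2, -19)) = 37.4833
d((29, 7), (5, 5)) = 24.0832
d((2, -19), (5, 5)) = 24.1868

Closest pair: (0, -15) and (2, -19) with distance 4.4721

The closest pair is (0, -15) and (2, -19) with Euclidean distance 4.4721. For 8 points, brute-force pairwise comparison is shown above. For large n, the divide-and-conquer algorithm (sort by x, recurse on halves, check the dividing strip) achieves O(n log n).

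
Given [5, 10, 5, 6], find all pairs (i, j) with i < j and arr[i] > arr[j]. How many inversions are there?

Finding inversions in [5, 10, 5, 6]:

(1, 2): arr[1]=10 > arr[2]=5
(1, 3): arr[1]=10 > arr[3]=6

Total inversions: 2

The array has 2 inversion(s): (1,2), (1,3). Each pair (i,j) satisfies i < j and arr[i] > arr[j].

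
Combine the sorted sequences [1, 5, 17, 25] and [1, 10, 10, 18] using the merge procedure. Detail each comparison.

Merging process:

Compare 1 vs 1: take 1 from left. Merged: [1]
Compare 5 vs 1: take 1 from right. Merged: [1, 1]
Compare 5 vs 10: take 5 from left. Merged: [1, 1, 5]
Compare 17 vs 10: take 10 from right. Merged: [1, 1, 5, 10]
Compare 17 vs 10: take 10 from right. Merged: [1, 1, 5, 10, 10]
Compare 17 vs 18: take 17 from left. Merged: [1, 1, 5, 10, 10, 17]
Compare 25 vs 18: take 18 from right. Merged: [1, 1, 5, 10, 10, 17, 18]
Append remaining from left: [25]. Merged: [1, 1, 5, 10, 10, 17, 18, 25]

Final merged array: [1, 1, 5, 10, 10, 17, 18, 25]
Total comparisons: 7

The merged array is [1, 1, 5, 10, 10, 17, 18, 25], requiring 7 comparisons. The merge step runs in O(n) time where n is the total number of elements.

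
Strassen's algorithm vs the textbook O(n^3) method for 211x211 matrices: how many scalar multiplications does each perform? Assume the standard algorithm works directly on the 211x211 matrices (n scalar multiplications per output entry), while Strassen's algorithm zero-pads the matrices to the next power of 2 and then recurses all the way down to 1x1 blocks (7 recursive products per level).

Matrix multiplication for 211x211 matrices:

Strassen's algorithm requires power-of-2 dimensions. Pad 211x211 to 256x256 (next power of 2).

Standard algorithm: 211^3 = 9393931 multiplications
Strassen's algorithm: 7^(log2(256)) = 7^8 = 5764801 multiplications
Savings: 9393931 - 5764801 = 3629130 multiplications

Standard: 9393931 multiplications (211^3). Strassen: 5764801 multiplications (7^8, after padding to 256x256). Strassen reduces 8 recursive multiplications to 7 at each level.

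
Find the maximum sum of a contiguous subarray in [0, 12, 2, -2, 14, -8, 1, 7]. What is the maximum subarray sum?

Using Kadane's algorithm on [0, 12, 2, -2, 14, -8, 1, 7]:

Scanning through the array:
Position 1 (value 12): max_ending_here = 12, max_so_far = 12
Position 2 (value 2): max_ending_here = 14, max_so_far = 14
Position 3 (value -2): max_ending_here = 12, max_so_far = 14
Position 4 (value 14): max_ending_here = 26, max_so_far = 26
Position 5 (value -8): max_ending_here = 18, max_so_far = 26
Position 6 (value 1): max_ending_here = 19, max_so_far = 26
Position 7 (value 7): max_ending_here = 26, max_so_far = 26

Maximum subarray: [0, 12, 2, -2, 14]
Maximum sum: 26

The maximum subarray is [0, 12, 2, -2, 14] with sum 26. This subarray runs from index 0 to index 4.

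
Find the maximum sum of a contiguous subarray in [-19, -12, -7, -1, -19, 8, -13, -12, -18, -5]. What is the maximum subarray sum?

Using Kadane's algorithm on [-19, -12, -7, -1, -19, 8, -13, -12, -18, -5]:

Scanning through the array:
Position 1 (value -12): max_ending_here = -12, max_so_far = -12
Position 2 (value -7): max_ending_here = -7, max_so_far = -7
Position 3 (value -1): max_ending_here = -1, max_so_far = -1
Position 4 (value -19): max_ending_here = -19, max_so_far = -1
Position 5 (value 8): max_ending_here = 8, max_so_far = 8
Position 6 (value -13): max_ending_here = -5, max_so_far = 8
Position 7 (value -12): max_ending_here = -12, max_so_far = 8
Position 8 (value -18): max_ending_here = -18, max_so_far = 8
Position 9 (value -5): max_ending_here = -5, max_so_far = 8

Maximum subarray: [8]
Maximum sum: 8

The maximum subarray is [8] with sum 8. This subarray runs from index 5 to index 5.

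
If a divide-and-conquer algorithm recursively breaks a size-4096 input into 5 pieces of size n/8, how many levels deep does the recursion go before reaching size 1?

For divide and conquer with division factor 8:

Problem sizes at each level:
Level 0: 4096
Level 1: 512
Level 2: 64
Level 3: 8
Level 4: 1

The root is level 0 and the size-1 base case is level 4 (the tree spans levels 0 through 4, i.e. 5 levels counting the root), so the depth is the number of divisions: log_8(4096) = 4

The recursion tree depth is log_8(4096) = 4. At each level, the problem size is divided by 8, so it takes 4 divisions to reduce to a base case of size 1. The algorithm makes 5 recursive calls at each level.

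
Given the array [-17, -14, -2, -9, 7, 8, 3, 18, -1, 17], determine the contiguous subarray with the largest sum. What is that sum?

Using Kadane's algorithm on [-17, -14, -2, -9, 7, 8, 3, 18, -1, 17]:

Scanning through the array:
Position 1 (value -14): max_ending_here = -14, max_so_far = -14
Position 2 (value -2): max_ending_here = -2, max_so_far = -2
Position 3 (value -9): max_ending_here = -9, max_so_far = -2
Position 4 (value 7): max_ending_here = 7, max_so_far = 7
Position 5 (value 8): max_ending_here = 15, max_so_far = 15
Position 6 (value 3): max_ending_here = 18, max_so_far = 18
Position 7 (value 18): max_ending_here = 36, max_so_far = 36
Position 8 (value -1): max_ending_here = 35, max_so_far = 36
Position 9 (value 17): max_ending_here = 52, max_so_far = 52

Maximum subarray: [7, 8, 3, 18, -1, 17]
Maximum sum: 52

The maximum subarray is [7, 8, 3, 18, -1, 17] with sum 52. This subarray runs from index 4 to index 9.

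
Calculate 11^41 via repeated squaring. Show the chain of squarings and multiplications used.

Computing 11^41 by squaring (build up from 11^1; each line after the first costs one multiplication):

11^1 = 11
11^2 = (11^1)^2 = 11^2 = 121
11^4 = (11^2)^2 = 121^2 = 14641
11^5 = 11 * 11^4 = 11 * 14641 = 161051
11^10 = (11^5)^2 = 161051^2 = 25937424601
11^20 = (11^10)^2 = 25937424601^2 = 672749994932560009201
11^40 = (11^20)^2 = 672749994932560009201^2 = 452592555681759518058893560348969204658401
11^41 = 11 * 11^40 = 11 * 452592555681759518058893560348969204658401 = 4978518112499354698647829163838661251242411

Result: 4978518112499354698647829163838661251242411
Multiplications needed: 7 (7 lines after 11^1)

11^41 = 4978518112499354698647829163838661251242411. Using exponentiation by squaring, this requires 7 multiplications. The key idea: if the exponent is even, square the half-power; if odd, multiply by the base once.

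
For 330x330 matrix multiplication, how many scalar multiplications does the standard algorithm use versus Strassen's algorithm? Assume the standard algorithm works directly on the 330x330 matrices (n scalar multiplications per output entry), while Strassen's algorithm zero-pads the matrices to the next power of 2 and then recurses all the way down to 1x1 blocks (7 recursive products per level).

Matrix multiplication for 330x330 matrices:

Strassen's algorithm requires power-of-2 dimensions. Pad 330x330 to 512x512 (next power of 2).

Standard algorithm: 330^3 = 35937000 multiplications
Strassen's algorithm: 7^(log2(512)) = 7^9 = 40353607 multiplications
Difference: 35937000 - 40353607 = -4416607 (Strassen uses MORE here due to padding overhead — for small or just-over-power-of-2 n, padding can outweigh the per-level savings)

Standard: 35937000 multiplications (330^3). Strassen: 40353607 multiplications (7^9, after padding to 512x512). Strassen reduces 8 recursive multiplications to 7 at each level.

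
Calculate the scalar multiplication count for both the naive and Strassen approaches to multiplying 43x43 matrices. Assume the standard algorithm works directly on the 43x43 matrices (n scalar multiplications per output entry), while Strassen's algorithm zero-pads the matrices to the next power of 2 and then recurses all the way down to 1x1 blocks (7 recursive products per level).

Matrix multiplication for 43x43 matrices:

Strassen's algorithm requires power-of-2 dimensions. Pad 43x43 to 64x64 (next power of 2).

Standard algorithm: 43^3 = 79507 multiplications
Strassen's algorithm: 7^(log2(64)) = 7^6 = 117649 multiplications
Difference: 79507 - 117649 = -38142 (Strassen uses MORE here due to padding overhead — for small or just-over-power-of-2 n, padding can outweigh the per-level savings)

Standard: 79507 multiplications (43^3). Strassen: 117649 multiplications (7^6, after padding to 64x64). Strassen reduces 8 recursive multiplications to 7 at each level.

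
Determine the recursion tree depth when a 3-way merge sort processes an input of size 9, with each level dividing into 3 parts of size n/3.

For divide and conquer with division factor 3:

Problem sizes at each level:
Level 0: 9
Level 1: 3
Level 2: 1

The root is level 0 and the size-1 base case is level 2 (the tree spans levels 0 through 2, i.e. 3 levels counting the root), so the depth is the number of divisions: log_3(9) = 2

The recursion tree depth is log_3(9) = 2. At each level, the problem size is divided by 3, so it takes 2 divisions to reduce to a base case of size 1. The algorithm makes 3 recursive calls at each level.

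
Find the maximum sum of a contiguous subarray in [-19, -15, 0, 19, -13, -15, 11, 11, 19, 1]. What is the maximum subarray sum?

Using Kadane's algorithm on [-19, -15, 0, 19, -13, -15, 11, 11, 19, 1]:

Scanning through the array:
Position 1 (value -15): max_ending_here = -15, max_so_far = -15
Position 2 (value 0): max_ending_here = 0, max_so_far = 0
Position 3 (value 19): max_ending_here = 19, max_so_far = 19
Position 4 (value -13): max_ending_here = 6, max_so_far = 19
Position 5 (value -15): max_ending_here = -9, max_so_far = 19
Position 6 (value 11): max_ending_here = 11, max_so_far = 19
Position 7 (value 11): max_ending_here = 22, max_so_far = 22
Position 8 (value 19): max_ending_here = 41, max_so_far = 41
Position 9 (value 1): max_ending_here = 42, max_so_far = 42

Maximum subarray: [11, 11, 19, 1]
Maximum sum: 42

The maximum subarray is [11, 11, 19, 1] with sum 42. This subarray runs from index 6 to index 9.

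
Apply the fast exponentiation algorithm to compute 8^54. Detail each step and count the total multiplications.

Computing 8^54 by squaring (build up from 8^1; each line after the first costs one multiplication):

8^1 = 8
8^2 = (8^1)^2 = 8^2 = 64
8^3 = 8 * 8^2 = 8 * 64 = 512
8^6 = (8^3)^2 = 512^2 = 262144
8^12 = (8^6)^2 = 262144^2 = 68719476736
8^13 = 8 * 8^12 = 8 * 68719476736 = 549755813888
8^26 = (8^13)^2 = 549755813888^2 = 302231454903657293676544
8^27 = 8 * 8^26 = 8 * 302231454903657293676544 = 2417851639229258349412352
8^54 = (8^27)^2 = 2417851639229258349412352^2 = 5846006549323611672814739330865132078623730171904

Result: 5846006549323611672814739330865132078623730171904
Multiplications needed: 8 (8 lines after 8^1)

8^54 = 5846006549323611672814739330865132078623730171904. Using exponentiation by squaring, this requires 8 multiplications. The key idea: if the exponent is even, square the half-power; if odd, multiply by the base once.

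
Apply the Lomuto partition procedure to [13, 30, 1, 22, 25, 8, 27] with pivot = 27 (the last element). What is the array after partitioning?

Lomuto partition with pivot = 27:

Initial array: [13, 30, 1, 22, 25, 8, 27]

arr[0]=13 <= 27: swap with position 0, array becomes [13, 30, 1, 22, 25, 8, 27]
arr[1]=30 > 27: no swap
arr[2]=1 <= 27: swap with position 1, array becomes [13, 1, 30, 22, 25, 8, 27]
arr[3]=22 <= 27: swap with position 2, array becomes [13, 1, 22, 30, 25, 8, 27]
arr[4]=25 <= 27: swap with position 3, array becomes [13, 1, 22, 25, 30, 8, 27]
arr[5]=8 <= 27: swap with position 4, array becomes [13, 1, 22, 25, 8, 30, 27]

Place pivot at position 5: [13, 1, 22, 25, 8, 27, 30]
Pivot position: 5

After partitioning with pivot 27, the array becomes [13, 1, 22, 25, 8, 27, 30]. The pivot is placed at index 5. All elements to the left of the pivot are <= 27, and all elements to the right are > 27.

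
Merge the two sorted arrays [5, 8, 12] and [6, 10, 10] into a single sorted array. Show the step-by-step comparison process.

Merging process:

Compare 5 vs 6: take 5 from left. Merged: [5]
Compare 8 vs 6: take 6 from right. Merged: [5, 6]
Compare 8 vs 10: take 8 from left. Merged: [5, 6, 8]
Compare 12 vs 10: take 10 from right. Merged: [5, 6, 8, 10]
Compare 12 vs 10: take 10 from right. Merged: [5, 6, 8, 10, 10]
Append remaining from left: [12]. Merged: [5, 6, 8, 10, 10, 12]

Final merged array: [5, 6, 8, 10, 10, 12]
Total comparisons: 5

The merged array is [5, 6, 8, 10, 10, 12], requiring 5 comparisons. The merge step runs in O(n) time where n is the total number of elements.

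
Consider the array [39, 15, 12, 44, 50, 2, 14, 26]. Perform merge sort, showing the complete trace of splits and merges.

Merge sort trace:

Split: [39, 15, 12, 44, 50, 2, 14, 26] -> [39, 15, 12, 44] and [50, 2, 14, 26]
  Split: [39, 15, 12, 44] -> [39, 15] and [12, 44]
    Split: [39, 15] -> [39] and [15]
    Merge: [39] + [15] -> [15, 39]
    Split: [12, 44] -> [12] and [44]
    Merge: [12] + [44] -> [12, 44]
  Merge: [15, 39] + [12, 44] -> [12, 15, 39, 44]
  Split: [50, 2, 14, 26] -> [50, 2] and [14, 26]
    Split: [50, 2] -> [50] and [2]
    Merge: [50] + [2] -> [2, 50]
    Split: [14, 26] -> [14] and [26]
    Merge: [14] + [26] -> [14, 26]
  Merge: [2, 50] + [14, 26] -> [2, 14, 26, 50]
Merge: [12, 15, 39, 44] + [2, 14, 26, 50] -> [2, 12, 14, 15, 26, 39, 44, 50]

Final sorted array: [2, 12, 14, 15, 26, 39, 44, 50]

The merge sort proceeds by recursively splitting the array and merging sorted halves.
After all merges, the sorted array is [2, 12, 14, 15, 26, 39, 44, 50].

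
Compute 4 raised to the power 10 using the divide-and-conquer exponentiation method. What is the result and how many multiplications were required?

Computing 4^10 by squaring (build up from 4^1; each line after the first costs one multiplication):

4^1 = 4
4^2 = (4^1)^2 = 4^2 = 16
4^4 = (4^2)^2 = 16^2 = 256
4^5 = 4 * 4^4 = 4 * 256 = 1024
4^10 = (4^5)^2 = 1024^2 = 1048576

Result: 1048576
Multiplications needed: 4 (4 lines after 4^1)

4^10 = 1048576. Using exponentiation by squaring, this requires 4 multiplications. The key idea: if the exponent is even, square the half-power; if odd, multiply by the base once.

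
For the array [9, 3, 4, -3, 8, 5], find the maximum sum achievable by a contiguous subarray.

Using Kadane's algorithm on [9, 3, 4, -3, 8, 5]:

Scanning through the array:
Position 1 (value 3): max_ending_here = 12, max_so_far = 12
Position 2 (value 4): max_ending_here = 16, max_so_far = 16
Position 3 (value -3): max_ending_here = 13, max_so_far = 16
Position 4 (value 8): max_ending_here = 21, max_so_far = 21
Position 5 (value 5): max_ending_here = 26, max_so_far = 26

Maximum subarray: [9, 3, 4, -3, 8, 5]
Maximum sum: 26

The maximum subarray is [9, 3, 4, -3, 8, 5] with sum 26. This subarray runs from index 0 to index 5.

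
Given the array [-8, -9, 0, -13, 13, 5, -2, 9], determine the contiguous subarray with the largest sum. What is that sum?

Using Kadane's algorithm on [-8, -9, 0, -13, 13, 5, -2, 9]:

Scanning through the array:
Position 1 (value -9): max_ending_here = -9, max_so_far = -8
Position 2 (value 0): max_ending_here = 0, max_so_far = 0
Position 3 (value -13): max_ending_here = -13, max_so_far = 0
Position 4 (value 13): max_ending_here = 13, max_so_far = 13
Position 5 (value 5): max_ending_here = 18, max_so_far = 18
Position 6 (value -2): max_ending_here = 16, max_so_far = 18
Position 7 (value 9): max_ending_here = 25, max_so_far = 25

Maximum subarray: [13, 5, -2, 9]
Maximum sum: 25

The maximum subarray is [13, 5, -2, 9] with sum 25. This subarray runs from index 4 to index 7.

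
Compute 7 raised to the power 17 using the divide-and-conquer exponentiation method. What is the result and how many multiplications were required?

Computing 7^17 by squaring (build up from 7^1; each line after the first costs one multiplication):

7^1 = 7
7^2 = (7^1)^2 = 7^2 = 49
7^4 = (7^2)^2 = 49^2 = 2401
7^8 = (7^4)^2 = 2401^2 = 5764801
7^16 = (7^8)^2 = 5764801^2 = 33232930569601
7^17 = 7 * 7^16 = 7 * 33232930569601 = 232630513987207

Result: 232630513987207
Multiplications needed: 5 (5 lines after 7^1)

7^17 = 232630513987207. Using exponentiation by squaring, this requires 5 multiplications. The key idea: if the exponent is even, square the half-power; if odd, multiply by the base once.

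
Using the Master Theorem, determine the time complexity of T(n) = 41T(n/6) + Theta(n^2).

Master Theorem for T(n) = 41T(n/6) + O(n^2):

a = 41, b = 6, c = 2
log_b(a) = log_6(41) = 2.0726

Case 1: c = 2 < log_6(41) = 2.0726
T(n) = O(n^(log_6 41))

For T(n) = 41T(n/6) + O(n^2): log_6(41) = 2.0726. This is Case 1 of the Master Theorem (c < log_b(a), work dominated by leaves), giving O(n^(log_6 41)).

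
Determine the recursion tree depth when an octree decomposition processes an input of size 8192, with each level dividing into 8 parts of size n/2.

For divide and conquer with division factor 2:

Problem sizes at each level:
Level 0: 8192
Level 1: 4096
Level 2: 2048
Level 3: 1024
Level 4: 512
Level 5: 256
Level 6: 128
Level 7: 64
Level 8: 32
Level 9: 16
Level 10: 8
Level 11: 4
Level 12: 2
Level 13: 1

The root is level 0 and the size-1 base case is level 13 (the tree spans levels 0 through 13, i.e. 14 levels counting the root), so the depth is the number of divisions: log_2(8192) = 13

The recursion tree depth is log_2(8192) = 13. At each level, the problem size is divided by 2, so it takes 13 divisions to reduce to a base case of size 1. The algorithm makes 8 recursive calls at each level.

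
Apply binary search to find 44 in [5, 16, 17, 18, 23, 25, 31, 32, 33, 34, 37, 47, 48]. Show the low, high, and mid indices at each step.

Binary search for 44 in [5, 16, 17, 18, 23, 25, 31, 32, 33, 34, 37, 47, 48]:

lo=0, hi=12, mid=6, arr[mid]=31 -> 31 < 44, search right half
lo=7, hi=12, mid=9, arr[mid]=34 -> 34 < 44, search right half
lo=10, hi=12, mid=11, arr[mid]=47 -> 47 > 44, search left half
lo=10, hi=10, mid=10, arr[mid]=37 -> 37 < 44, search right half
lo=11 > hi=10, target 44 not found

Binary search determines that 44 is not in the array after 4 comparisons. The search space was exhausted without finding the target.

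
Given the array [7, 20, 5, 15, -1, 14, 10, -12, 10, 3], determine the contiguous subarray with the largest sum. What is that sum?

Using Kadane's algorithm on [7, 20, 5, 15, -1, 14, 10, -12, 10, 3]:

Scanning through the array:
Position 1 (value 20): max_ending_here = 27, max_so_far = 27
Position 2 (value 5): max_ending_here = 32, max_so_far = 32
Position 3 (value 15): max_ending_here = 47, max_so_far = 47
Position 4 (value -1): max_ending_here = 46, max_so_far = 47
Position 5 (value 14): max_ending_here = 60, max_so_far = 60
Position 6 (value 10): max_ending_here = 70, max_so_far = 70
Position 7 (value -12): max_ending_here = 58, max_so_far = 70
Position 8 (value 10): max_ending_here = 68, max_so_far = 70
Position 9 (value 3): max_ending_here = 71, max_so_far = 71

Maximum subarray: [7, 20, 5, 15, -1, 14, 10, -12, 10, 3]
Maximum sum: 71

The maximum subarray is [7, 20, 5, 15, -1, 14, 10, -12, 10, 3] with sum 71. This subarray runs from index 0 to index 9.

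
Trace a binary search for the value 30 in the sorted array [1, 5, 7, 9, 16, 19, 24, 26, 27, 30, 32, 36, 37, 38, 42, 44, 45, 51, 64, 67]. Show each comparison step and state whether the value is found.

Binary search for 30 in [1, 5, 7, 9, 16, 19, 24, 26, 27, 30, 32, 36, 37, 38, 42, 44, 45, 51, 64, 67]:

lo=0, hi=19, mid=9, arr[mid]=30 -> Found target at index 9!

Binary search finds 30 at index 9 after 1 comparisons. The search repeatedly halves the search space by comparing with the middle element.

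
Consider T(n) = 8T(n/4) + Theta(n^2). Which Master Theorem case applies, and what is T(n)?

Master Theorem for T(n) = 8T(n/4) + O(n^2):

a = 8, b = 4, c = 2
log_b(a) = log_4(8) = 1.5000

Case 3: c = 2 > log_4(8) = 1.5000
T(n) = O(n^2) = O(n^2)

For T(n) = 8T(n/4) + O(n^2): log_4(8) = 1.5000. This is Case 3 of the Master Theorem (c > log_b(a), work dominated by root), giving O(n^2).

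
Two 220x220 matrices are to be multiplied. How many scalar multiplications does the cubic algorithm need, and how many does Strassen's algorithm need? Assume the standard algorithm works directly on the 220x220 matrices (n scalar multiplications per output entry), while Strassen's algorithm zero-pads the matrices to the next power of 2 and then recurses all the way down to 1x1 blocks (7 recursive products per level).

Matrix multiplication for 220x220 matrices:

Strassen's algorithm requires power-of-2 dimensions. Pad 220x220 to 256x256 (next power of 2).

Standard algorithm: 220^3 = 10648000 multiplications
Strassen's algorithm: 7^(log2(256)) = 7^8 = 5764801 multiplications
Savings: 10648000 - 5764801 = 4883199 multiplications

Standard: 10648000 multiplications (220^3). Strassen: 5764801 multiplications (7^8, after padding to 256x256). Strassen reduces 8 recursive multiplications to 7 at each level.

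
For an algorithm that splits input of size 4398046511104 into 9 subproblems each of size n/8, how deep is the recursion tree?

For divide and conquer with division factor 8:

Problem sizes at each level:
Level 0: 4398046511104
Level 1: 549755813888
Level 2: 68719476736
Level 3: 8589934592
Level 4: 1073741824
Level 5: 134217728
Level 6: 16777216
Level 7: 2097152
Level 8: 262144
Level 9: 32768
Level 10: 4096
Level 11: 512
Level 12: 64
Level 13: 8
Level 14: 1

The root is level 0 and the size-1 base case is level 14 (the tree spans levels 0 through 14, i.e. 15 levels counting the root), so the depth is the number of divisions: log_8(4398046511104) = 14

The recursion tree depth is log_8(4398046511104) = 14. At each level, the problem size is divided by 8, so it takes 14 divisions to reduce to a base case of size 1. The algorithm makes 9 recursive calls at each level.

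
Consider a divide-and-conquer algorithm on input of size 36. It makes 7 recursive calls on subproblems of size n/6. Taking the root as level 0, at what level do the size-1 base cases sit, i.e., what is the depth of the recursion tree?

For divide and conquer with division factor 6:

Problem sizes at each level:
Level 0: 36
Level 1: 6
Level 2: 1

The root is level 0 and the size-1 base case is level 2 (the tree spans levels 0 through 2, i.e. 3 levels counting the root), so the depth is the number of divisions: log_6(36) = 2

The recursion tree depth is log_6(36) = 2. At each level, the problem size is divided by 6, so it takes 2 divisions to reduce to a base case of size 1. The algorithm makes 7 recursive calls at each level.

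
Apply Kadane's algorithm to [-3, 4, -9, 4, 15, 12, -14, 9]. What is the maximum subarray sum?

Using Kadane's algorithm on [-3, 4, -9, 4, 15, 12, -14, 9]:

Scanning through the array:
Position 1 (value 4): max_ending_here = 4, max_so_far = 4
Position 2 (value -9): max_ending_here = -5, max_so_far = 4
Position 3 (value 4): max_ending_here = 4, max_so_far = 4
Position 4 (value 15): max_ending_here = 19, max_so_far = 19
Position 5 (value 12): max_ending_here = 31, max_so_far = 31
Position 6 (value -14): max_ending_here = 17, max_so_far = 31
Position 7 (value 9): max_ending_here = 26, max_so_far = 31

Maximum subarray: [4, 15, 12]
Maximum sum: 31

The maximum subarray is [4, 15, 12] with sum 31. This subarray runs from index 3 to index 5.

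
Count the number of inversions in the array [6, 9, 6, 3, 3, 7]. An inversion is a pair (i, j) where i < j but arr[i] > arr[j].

Finding inversions in [6, 9, 6, 3, 3, 7]:

(0, 3): arr[0]=6 > arr[3]=3
(0, 4): arr[0]=6 > arr[4]=3
(1, 2): arr[1]=9 > arr[2]=6
(1, 3): arr[1]=9 > arr[3]=3
(1, 4): arr[1]=9 > arr[4]=3
(1, 5): arr[1]=9 > arr[5]=7
(2, 3): arr[2]=6 > arr[3]=3
(2, 4): arr[2]=6 > arr[4]=3

Total inversions: 8

The array has 8 inversion(s): (0,3), (0,4), (1,2), (1,3), (1,4), (1,5), (2,3), (2,4). Each pair (i,j) satisfies i < j and arr[i] > arr[j].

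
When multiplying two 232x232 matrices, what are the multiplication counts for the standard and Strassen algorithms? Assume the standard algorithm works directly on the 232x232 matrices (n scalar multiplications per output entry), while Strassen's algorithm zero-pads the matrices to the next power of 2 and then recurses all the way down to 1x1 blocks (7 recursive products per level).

Matrix multiplication for 232x232 matrices:

Strassen's algorithm requires power-of-2 dimensions. Pad 232x232 to 256x256 (next power of 2).

Standard algorithm: 232^3 = 12487168 multiplications
Strassen's algorithm: 7^(log2(256)) = 7^8 = 5764801 multiplications
Savings: 12487168 - 5764801 = 6722367 multiplications

Standard: 12487168 multiplications (232^3). Strassen: 5764801 multiplications (7^8, after padding to 256x256). Strassen reduces 8 recursive multiplications to 7 at each level.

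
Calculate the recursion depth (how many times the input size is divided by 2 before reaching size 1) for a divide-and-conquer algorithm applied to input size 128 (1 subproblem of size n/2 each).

For divide and conquer with division factor 2:

Problem sizes at each level:
Level 0: 128
Level 1: 64
Level 2: 32
Level 3: 16
Level 4: 8
Level 5: 4
Level 6: 2
Level 7: 1

The root is level 0 and the size-1 base case is level 7 (the tree spans levels 0 through 7, i.e. 8 levels counting the root), so the depth is the number of divisions: log_2(128) = 7

The recursion tree depth is log_2(128) = 7. At each level, the problem size is divided by 2, so it takes 7 divisions to reduce to a base case of size 1. The algorithm makes 1 recursive call at each level.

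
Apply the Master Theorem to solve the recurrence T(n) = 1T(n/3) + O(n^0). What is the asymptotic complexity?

Master Theorem for T(n) = 1T(n/3) + O(n^0):

a = 1, b = 3, c = 0
log_b(a) = log_3(1) = 0.0000

Case 2: c = 0 = log_3(1) = 0.0000
T(n) = O(n^0 log n) = O(log n)

For T(n) = 1T(n/3) + O(n^0): log_3(1) = 0.0000. This is Case 2 of the Master Theorem (c = log_b(a), equal work at all levels), giving O(log n).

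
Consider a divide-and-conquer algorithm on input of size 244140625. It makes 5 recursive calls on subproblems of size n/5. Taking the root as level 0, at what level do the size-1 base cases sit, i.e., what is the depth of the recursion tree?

For divide and conquer with division factor 5:

Problem sizes at each level:
Level 0: 244140625
Level 1: 48828125
Level 2: 9765625
Level 3: 1953125
Level 4: 390625
Level 5: 78125
Level 6: 15625
Level 7: 3125
Level 8: 625
Level 9: 125
Level 10: 25
Level 11: 5
Level 12: 1

The root is level 0 and the size-1 base case is level 12 (the tree spans levels 0 through 12, i.e. 13 levels counting the root), so the depth is the number of divisions: log_5(244140625) = 12

The recursion tree depth is log_5(244140625) = 12. At each level, the problem size is divided by 5, so it takes 12 divisions to reduce to a base case of size 1. The algorithm makes 5 recursive calls at each level.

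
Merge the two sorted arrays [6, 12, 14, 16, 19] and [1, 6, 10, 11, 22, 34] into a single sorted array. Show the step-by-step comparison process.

Merging process:

Compare 6 vs 1: take 1 from right. Merged: [1]
Compare 6 vs 6: take 6 from left. Merged: [1, 6]
Compare 12 vs 6: take 6 from right. Merged: [1, 6, 6]
Compare 12 vs 10: take 10 from right. Merged: [1, 6, 6, 10]
Compare 12 vs 11: take 11 from right. Merged: [1, 6, 6, 10, 11]
Compare 12 vs 22: take 12 from left. Merged: [1, 6, 6, 10, 11, 12]
Compare 14 vs 22: take 14 from left. Merged: [1, 6, 6, 10, 11, 12, 14]
Compare 16 vs 22: take 16 from left. Merged: [1, 6, 6, 10, 11, 12, 14, 16]
Compare 19 vs 22: take 19 from left. Merged: [1, 6, 6, 10, 11, 12, 14, 16, 19]
Append remaining from right: [22, 34]. Merged: [1, 6, 6, 10, 11, 12, 14, 16, 19, 22, 34]

Final merged array: [1, 6, 6, 10, 11, 12, 14, 16, 19, 22, 34]
Total comparisons: 9

The merged array is [1, 6, 6, 10, 11, 12, 14, 16, 19, 22, 34], requiring 9 comparisons. The merge step runs in O(n) time where n is the total number of elements.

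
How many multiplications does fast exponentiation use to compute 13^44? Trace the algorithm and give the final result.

Computing 13^44 by squaring (build up from 13^1; each line after the first costs one multiplication):

13^1 = 13
13^2 = (13^1)^2 = 13^2 = 169
13^4 = (13^2)^2 = 169^2 = 28561
13^5 = 13 * 13^4 = 13 * 28561 = 371293
13^10 = (13^5)^2 = 371293^2 = 137858491849
13^11 = 13 * 13^10 = 13 * 137858491849 = 1792160394037
13^22 = (13^11)^2 = 1792160394037^2 = 3211838877954855105157369
13^44 = (13^22)^2 = 3211838877954855105157369^2 = 10315908977942302627204470186314316211062255002161

Result: 10315908977942302627204470186314316211062255002161
Multiplications needed: 7 (7 lines after 13^1)

13^44 = 10315908977942302627204470186314316211062255002161. Using exponentiation by squaring, this requires 7 multiplications. The key idea: if the exponent is even, square the half-power; if odd, multiply by the base once.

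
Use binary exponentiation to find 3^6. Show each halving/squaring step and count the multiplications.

Computing 3^6 by squaring (build up from 3^1; each line after the first costs one multiplication):

3^1 = 3
3^2 = (3^1)^2 = 3^2 = 9
3^3 = 3 * 3^2 = 3 * 9 = 27
3^6 = (3^3)^2 = 27^2 = 729

Result: 729
Multiplications needed: 3 (3 lines after 3^1)

3^6 = 729. Using exponentiation by squaring, this requires 3 multiplications. The key idea: if the exponent is even, square the half-power; if odd, multiply by the base once.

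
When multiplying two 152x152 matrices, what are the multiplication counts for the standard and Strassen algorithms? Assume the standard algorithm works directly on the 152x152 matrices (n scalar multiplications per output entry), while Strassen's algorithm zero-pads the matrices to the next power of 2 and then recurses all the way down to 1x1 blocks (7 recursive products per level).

Matrix multiplication for 152x152 matrices:

Strassen's algorithm requires power-of-2 dimensions. Pad 152x152 to 256x256 (next power of 2).

Standard algorithm: 152^3 = 3511808 multiplications
Strassen's algorithm: 7^(log2(256)) = 7^8 = 5764801 multiplications
Difference: 3511808 - 5764801 = -2252993 (Strassen uses MORE here due to padding overhead — for small or just-over-power-of-2 n, padding can outweigh the per-level savings)

Standard: 3511808 multiplications (152^3). Strassen: 5764801 multiplications (7^8, after padding to 256x256). Strassen reduces 8 recursive multiplications to 7 at each level.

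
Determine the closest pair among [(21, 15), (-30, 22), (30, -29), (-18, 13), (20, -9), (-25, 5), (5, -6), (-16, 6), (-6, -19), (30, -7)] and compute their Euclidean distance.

Computing all pairwise distances among 10 points:

d((21, 15), (-30, 22)) = 51.4782
d((21, 15), (30, -29)) = 44.911
d((21, 15), (-18, 13)) = 39.0512
d((21, 15), (20, -9)) = 24.0208
d((21, 15), (-25, 5)) = 47.0744
d((21, 15), (5, -6)) = 26.4008
d((21, 15), (-16, 6)) = 38.0789
d((21, 15), (-6, -19)) = 43.4166
d((21, 15), (30, -7)) = 23.7697
d((-30, 22), (30, -29)) = 78.7464
d((-30, 22), (-18, 13)) = 15.0
d((-30, 22), (20, -9)) = 58.8303
d((-30, 22), (-25, 5)) = 17.72
d((-30, 22), (5, -6)) = 44.8219
d((-30, 22), (-16, 6)) = 21.2603
d((-30, 22), (-6, -19)) = 47.5079
d((-30, 22), (30, -7)) = 66.6408
d((30, -29), (-18, 13)) = 63.7809
d((30, -29), (20, -9)) = 22.3607
d((30, -29), (-25, 5)) = 64.6607
d((30, -29), (5, -6)) = 33.9706
d((30, -29), (-16, 6)) = 57.8014
d((30, -29), (-6, -19)) = 37.3631
d((30, -29), (30, -7)) = 22.0
d((-18, 13), (20, -9)) = 43.909
d((-18, 13), (-25, 5)) = 10.6301
d((-18, 13), (5, -6)) = 29.8329
d((-18, 13), (-16, 6)) = 7.2801 <-- minimum
d((-18, 13), (-6, -19)) = 34.176
d((-18, 13), (30, -7)) = 52.0
d((20, -9), (-25, 5)) = 47.1275
d((20, -9), (5, -6)) = 15.2971
d((20, -9), (-16, 6)) = 39.0
d((20, -9), (-6, -19)) = 27.8568
d((20, -9), (30, -7)) = 10.198
d((-25, 5), (5, -6)) = 31.9531
d((-25, 5), (-16, 6)) = 9.0554
d((-25, 5), (-6, -19)) = 30.6105
d((-25, 5), (30, -7)) = 56.2939
d((5, -6), (-16, 6)) = 24.1868
d((5, -6), (-6, -19)) = 17.0294
d((5, -6), (30, -7)) = 25.02
d((-16, 6), (-6, -19)) = 26.9258
d((-16, 6), (30, -7)) = 47.8017
d((-6, -19), (30, -7)) = 37.9473

Closest pair: (-18, 13) and (-16, 6) with distance 7.2801

The closest pair is (-18, 13) and (-16, 6) with Euclidean distance 7.2801. For 10 points, brute-force pairwise comparison is shown above. For large n, the divide-and-conquer algorithm (sort by x, recurse on halves, check the dividing strip) achieves O(n log n).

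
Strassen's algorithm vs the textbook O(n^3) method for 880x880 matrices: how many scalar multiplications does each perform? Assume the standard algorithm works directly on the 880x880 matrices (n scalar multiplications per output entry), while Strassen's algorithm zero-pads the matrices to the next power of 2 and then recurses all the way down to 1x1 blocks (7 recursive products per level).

Matrix multiplication for 880x880 matrices:

Strassen's algorithm requires power-of-2 dimensions. Pad 880x880 to 1024x1024 (next power of 2).

Standard algorithm: 880^3 = 681472000 multiplications
Strassen's algorithm: 7^(log2(1024)) = 7^10 = 282475249 multiplications
Savings: 681472000 - 282475249 = 398996751 multiplications

Standard: 681472000 multiplications (880^3). Strassen: 282475249 multiplications (7^10, after padding to 1024x1024). Strassen reduces 8 recursive multiplications to 7 at each level.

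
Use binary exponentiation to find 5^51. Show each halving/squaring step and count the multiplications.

Computing 5^51 by squaring (build up from 5^1; each line after the first costs one multiplication):

5^1 = 5
5^2 = (5^1)^2 = 5^2 = 25
5^3 = 5 * 5^2 = 5 * 25 = 125
5^6 = (5^3)^2 = 125^2 = 15625
5^12 = (5^6)^2 = 15625^2 = 244140625
5^24 = (5^12)^2 = 244140625^2 = 59604644775390625
5^25 = 5 * 5^24 = 5 * 59604644775390625 = 298023223876953125
5^50 = (5^25)^2 = 298023223876953125^2 = 88817841970012523233890533447265625
5^51 = 5 * 5^50 = 5 * 88817841970012523233890533447265625 = 444089209850062616169452667236328125

Result: 444089209850062616169452667236328125
Multiplications needed: 8 (8 lines after 5^1)

5^51 = 444089209850062616169452667236328125. Using exponentiation by squaring, this requires 8 multiplications. The key idea: if the exponent is even, square the half-power; if odd, multiply by the base once.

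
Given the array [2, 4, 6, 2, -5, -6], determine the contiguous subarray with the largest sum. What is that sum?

Using Kadane's algorithm on [2, 4, 6, 2, -5, -6]:

Scanning through the array:
Position 1 (value 4): max_ending_here = 6, max_so_far = 6
Position 2 (value 6): max_ending_here = 12, max_so_far = 12
Position 3 (value 2): max_ending_here = 14, max_so_far = 14
Position 4 (value -5): max_ending_here = 9, max_so_far = 14
Position 5 (value -6): max_ending_here = 3, max_so_far = 14

Maximum subarray: [2, 4, 6, 2]
Maximum sum: 14

The maximum subarray is [2, 4, 6, 2] with sum 14. This subarray runs from index 0 to index 3.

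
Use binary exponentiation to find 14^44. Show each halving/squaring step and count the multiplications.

Computing 14^44 by squaring (build up from 14^1; each line after the first costs one multiplication):

14^1 = 14
14^2 = (14^1)^2 = 14^2 = 196
14^4 = (14^2)^2 = 196^2 = 38416
14^5 = 14 * 14^4 = 14 * 38416 = 537824
14^10 = (14^5)^2 = 537824^2 = 289254654976
14^11 = 14 * 14^10 = 14 * 289254654976 = 4049565169664
14^22 = (14^11)^2 = 4049565169664^2 = 16398978063355821105872896
14^44 = (14^22)^2 = 16398978063355821105872896^2 = 268926481522425436988250652599945506664302107426816

Result: 268926481522425436988250652599945506664302107426816
Multiplications needed: 7 (7 lines after 14^1)

14^44 = 268926481522425436988250652599945506664302107426816. Using exponentiation by squaring, this requires 7 multiplications. The key idea: if the exponent is even, square the half-power; if odd, multiply by the base once.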